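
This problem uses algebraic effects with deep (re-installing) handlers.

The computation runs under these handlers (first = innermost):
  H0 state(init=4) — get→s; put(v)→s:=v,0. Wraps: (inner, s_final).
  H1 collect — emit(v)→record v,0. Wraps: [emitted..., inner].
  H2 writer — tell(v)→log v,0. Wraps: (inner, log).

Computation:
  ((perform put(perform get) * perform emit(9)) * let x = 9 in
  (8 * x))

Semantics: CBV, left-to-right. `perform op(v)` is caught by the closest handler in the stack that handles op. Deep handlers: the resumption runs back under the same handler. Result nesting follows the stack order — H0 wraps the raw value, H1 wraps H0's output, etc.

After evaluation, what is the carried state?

Working:
get @ H0 ⇒ 4
put(4) @ H0 ⇒ s:=4
emit(9) @ H1 ⇒ out+=9
H0 returns (0, 4)
H1 returns [9, (0, 4)]
H2 returns ([9, (0, 4)], ())
= ([9, (0, 4)], ())

Answer: 4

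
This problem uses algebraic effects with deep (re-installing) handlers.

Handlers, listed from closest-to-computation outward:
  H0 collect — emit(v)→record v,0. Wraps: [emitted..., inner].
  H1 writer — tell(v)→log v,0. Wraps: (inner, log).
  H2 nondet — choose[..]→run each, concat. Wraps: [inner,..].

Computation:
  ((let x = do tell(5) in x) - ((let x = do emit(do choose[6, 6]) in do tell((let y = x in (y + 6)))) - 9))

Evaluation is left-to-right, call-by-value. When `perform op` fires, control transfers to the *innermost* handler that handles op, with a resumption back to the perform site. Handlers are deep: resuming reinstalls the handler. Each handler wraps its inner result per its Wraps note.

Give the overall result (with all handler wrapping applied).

Evaluation trace:
tell(5) @ H1 ⇒ log+=5
choose[6, 6] @ H2
  branch[0] choose=6:
    emit(6) @ H0 ⇒ out+=6
    tell(6) @ H1 ⇒ log+=6
    H0 returns [6, 9]
    H1 returns ([6, 9], (5, 6))
    H2 returns [([6, 9], (5, 6))]
  branch[1] choose=6:
    emit(6) @ H0 ⇒ out+=6
    tell(6) @ H1 ⇒ log+=6
    H0 returns [6, 9]
    H1 returns ([6, 9], (5, 6))
    H2 returns [([6, 9], (5, 6))]
= [([6, 9], (5, 6)), ([6, 9], (5, 6))]

Answer: [([6, 9], (5, 6)), ([6, 9], (5, 6))]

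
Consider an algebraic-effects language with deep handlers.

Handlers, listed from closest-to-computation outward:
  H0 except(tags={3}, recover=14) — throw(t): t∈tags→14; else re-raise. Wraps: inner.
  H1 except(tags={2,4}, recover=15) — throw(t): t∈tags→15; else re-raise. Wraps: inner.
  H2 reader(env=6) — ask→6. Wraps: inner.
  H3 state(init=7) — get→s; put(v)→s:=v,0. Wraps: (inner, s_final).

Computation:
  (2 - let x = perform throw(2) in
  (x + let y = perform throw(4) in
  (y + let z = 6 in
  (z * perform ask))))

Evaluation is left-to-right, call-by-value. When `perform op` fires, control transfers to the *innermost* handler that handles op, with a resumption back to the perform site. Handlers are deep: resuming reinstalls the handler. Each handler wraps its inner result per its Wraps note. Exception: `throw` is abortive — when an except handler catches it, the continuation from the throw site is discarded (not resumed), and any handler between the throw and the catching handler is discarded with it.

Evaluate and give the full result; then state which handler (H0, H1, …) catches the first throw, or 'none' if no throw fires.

Answer: (15, 7) ; first throw caught by: H1

Evaluation trace:
throw(2) @ H0 re-raised
throw(2) @ H1 caught ⇒ 15
H2 returns 15
H3 returns (15, 7)
= (15, 7)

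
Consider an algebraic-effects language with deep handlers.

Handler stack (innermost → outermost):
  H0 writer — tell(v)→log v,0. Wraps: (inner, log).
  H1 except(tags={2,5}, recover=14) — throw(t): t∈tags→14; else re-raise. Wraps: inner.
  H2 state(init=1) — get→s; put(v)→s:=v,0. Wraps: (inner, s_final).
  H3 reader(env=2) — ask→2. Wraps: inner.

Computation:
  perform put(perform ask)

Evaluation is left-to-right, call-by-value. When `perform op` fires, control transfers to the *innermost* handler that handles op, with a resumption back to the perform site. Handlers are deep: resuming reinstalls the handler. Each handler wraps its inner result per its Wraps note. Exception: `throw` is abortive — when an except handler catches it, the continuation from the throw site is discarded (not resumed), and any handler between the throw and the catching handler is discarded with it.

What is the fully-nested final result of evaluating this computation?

Answer: ((0, ()), 2)

Working:
ask @ H3 ⇒ 2
put(2) @ H2 ⇒ s:=2
H0 returns (0, ())
H1 returns (0, ())
H2 returns ((0, ()), 2)
H3 returns ((0, ()), 2)
= ((0, ()), 2)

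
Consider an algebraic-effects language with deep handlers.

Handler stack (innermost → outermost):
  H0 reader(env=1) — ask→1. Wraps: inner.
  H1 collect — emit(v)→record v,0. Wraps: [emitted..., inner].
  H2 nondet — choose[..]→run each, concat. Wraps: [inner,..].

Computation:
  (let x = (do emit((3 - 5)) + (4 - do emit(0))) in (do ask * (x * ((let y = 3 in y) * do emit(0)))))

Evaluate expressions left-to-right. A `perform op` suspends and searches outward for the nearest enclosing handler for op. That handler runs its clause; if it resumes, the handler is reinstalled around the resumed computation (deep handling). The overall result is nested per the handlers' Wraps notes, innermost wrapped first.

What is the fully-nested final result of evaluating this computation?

Answer: [[-2, 0, 0, 0]]

Step-by-step:
emit(-2) @ H1 ⇒ out+=-2
emit(0) @ H1 ⇒ out+=0
ask @ H0 ⇒ 1
emit(0) @ H1 ⇒ out+=0
H0 returns 0
H1 returns [-2, 0, 0, 0]
H2 returns [[-2, 0, 0, 0]]
= [[-2, 0, 0, 0]]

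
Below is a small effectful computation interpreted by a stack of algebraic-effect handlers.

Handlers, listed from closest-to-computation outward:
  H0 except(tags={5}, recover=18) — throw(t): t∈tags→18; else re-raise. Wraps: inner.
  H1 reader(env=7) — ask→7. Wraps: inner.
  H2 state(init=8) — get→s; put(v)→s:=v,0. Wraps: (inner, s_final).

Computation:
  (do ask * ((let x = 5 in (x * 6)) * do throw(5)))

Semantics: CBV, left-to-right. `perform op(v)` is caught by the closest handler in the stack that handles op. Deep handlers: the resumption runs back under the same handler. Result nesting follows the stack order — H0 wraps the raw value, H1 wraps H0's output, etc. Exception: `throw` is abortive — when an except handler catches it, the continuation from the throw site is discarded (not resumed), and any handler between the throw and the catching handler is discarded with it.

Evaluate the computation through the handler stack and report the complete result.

Answer: (18, 8)

Working:
ask @ H1 ⇒ 7
throw(5) @ H0 caught ⇒ 18
H1 returns 18
H2 returns (18, 8)
= (18, 8)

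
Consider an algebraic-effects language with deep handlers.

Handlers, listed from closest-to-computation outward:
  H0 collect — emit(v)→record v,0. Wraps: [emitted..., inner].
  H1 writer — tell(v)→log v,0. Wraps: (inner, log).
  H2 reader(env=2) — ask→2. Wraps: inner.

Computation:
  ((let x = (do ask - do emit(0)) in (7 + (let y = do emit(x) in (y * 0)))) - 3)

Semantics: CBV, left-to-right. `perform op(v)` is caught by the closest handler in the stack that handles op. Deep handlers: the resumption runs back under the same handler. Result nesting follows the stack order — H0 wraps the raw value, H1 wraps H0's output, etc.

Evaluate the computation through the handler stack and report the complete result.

Answer: ([0, 2, 4], ())

Evaluation trace:
ask @ H2 ⇒ 2
emit(0) @ H0 ⇒ out+=0
emit(2) @ H0 ⇒ out+=2
H0 returns [0, 2, 4]
H1 returns ([0, 2, 4], ())
H2 returns ([0, 2, 4], ())
= ([0, 2, 4], ())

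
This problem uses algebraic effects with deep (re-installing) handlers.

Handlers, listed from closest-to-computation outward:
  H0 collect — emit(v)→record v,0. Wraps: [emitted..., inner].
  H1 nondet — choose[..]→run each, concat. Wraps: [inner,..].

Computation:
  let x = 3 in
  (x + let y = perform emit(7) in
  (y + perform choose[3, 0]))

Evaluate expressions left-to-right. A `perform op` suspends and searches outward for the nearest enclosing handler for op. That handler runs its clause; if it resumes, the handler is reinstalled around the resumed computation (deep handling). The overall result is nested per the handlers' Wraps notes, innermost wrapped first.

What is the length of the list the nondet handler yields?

Step-by-step:
emit(7) @ H0 ⇒ out+=7
choose[3, 0] @ H1
  branch[0] choose=3:
    H0 returns [7, 6]
    H1 returns [[7, 6]]
  branch[1] choose=0:
    H0 returns [7, 3]
    H1 returns [[7, 3]]
= [[7, 6], [7, 3]]

Answer: 2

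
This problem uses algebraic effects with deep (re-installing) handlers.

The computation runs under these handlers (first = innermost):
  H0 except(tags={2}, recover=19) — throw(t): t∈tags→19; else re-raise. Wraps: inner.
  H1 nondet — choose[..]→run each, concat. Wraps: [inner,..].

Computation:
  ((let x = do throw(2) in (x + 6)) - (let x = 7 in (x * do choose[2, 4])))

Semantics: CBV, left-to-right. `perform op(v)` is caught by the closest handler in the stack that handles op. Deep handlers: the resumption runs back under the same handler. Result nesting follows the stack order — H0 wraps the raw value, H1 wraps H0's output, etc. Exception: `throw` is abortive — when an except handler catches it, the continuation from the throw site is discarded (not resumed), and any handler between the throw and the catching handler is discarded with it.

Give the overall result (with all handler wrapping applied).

Step-by-step:
throw(2) @ H0 caught ⇒ 19
H1 returns [19]
= [19]

Answer: [19]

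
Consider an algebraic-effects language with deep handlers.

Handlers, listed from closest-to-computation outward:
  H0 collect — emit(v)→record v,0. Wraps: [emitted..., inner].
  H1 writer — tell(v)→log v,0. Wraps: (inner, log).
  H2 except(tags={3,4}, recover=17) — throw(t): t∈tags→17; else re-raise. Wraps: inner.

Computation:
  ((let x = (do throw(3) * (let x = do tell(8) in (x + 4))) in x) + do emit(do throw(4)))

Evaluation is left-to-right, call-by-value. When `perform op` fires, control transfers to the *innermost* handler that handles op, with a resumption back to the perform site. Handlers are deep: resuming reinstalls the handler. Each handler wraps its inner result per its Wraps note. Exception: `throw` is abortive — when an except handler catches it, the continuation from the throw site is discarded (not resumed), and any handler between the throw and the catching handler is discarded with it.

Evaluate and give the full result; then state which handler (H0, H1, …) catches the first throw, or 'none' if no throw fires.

Step-by-step:
throw(3) @ H2 caught ⇒ 17
= 17

Answer: 17 ; first throw caught by: H2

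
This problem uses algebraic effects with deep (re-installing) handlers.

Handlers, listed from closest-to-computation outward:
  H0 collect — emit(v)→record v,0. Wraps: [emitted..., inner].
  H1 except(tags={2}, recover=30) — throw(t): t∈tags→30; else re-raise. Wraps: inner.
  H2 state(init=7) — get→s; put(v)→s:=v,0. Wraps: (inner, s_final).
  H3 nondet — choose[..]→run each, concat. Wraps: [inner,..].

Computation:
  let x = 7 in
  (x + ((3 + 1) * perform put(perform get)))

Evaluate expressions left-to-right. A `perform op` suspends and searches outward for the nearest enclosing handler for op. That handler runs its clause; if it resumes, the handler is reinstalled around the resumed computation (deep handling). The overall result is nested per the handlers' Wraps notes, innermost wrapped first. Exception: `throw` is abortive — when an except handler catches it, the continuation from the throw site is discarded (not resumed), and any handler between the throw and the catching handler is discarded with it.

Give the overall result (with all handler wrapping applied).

Working:
get @ H2 ⇒ 7
put(7) @ H2 ⇒ s:=7
H0 returns [7]
H1 returns [7]
H2 returns ([7], 7)
H3 returns [([7], 7)]
= [([7], 7)]

Answer: [([7], 7)]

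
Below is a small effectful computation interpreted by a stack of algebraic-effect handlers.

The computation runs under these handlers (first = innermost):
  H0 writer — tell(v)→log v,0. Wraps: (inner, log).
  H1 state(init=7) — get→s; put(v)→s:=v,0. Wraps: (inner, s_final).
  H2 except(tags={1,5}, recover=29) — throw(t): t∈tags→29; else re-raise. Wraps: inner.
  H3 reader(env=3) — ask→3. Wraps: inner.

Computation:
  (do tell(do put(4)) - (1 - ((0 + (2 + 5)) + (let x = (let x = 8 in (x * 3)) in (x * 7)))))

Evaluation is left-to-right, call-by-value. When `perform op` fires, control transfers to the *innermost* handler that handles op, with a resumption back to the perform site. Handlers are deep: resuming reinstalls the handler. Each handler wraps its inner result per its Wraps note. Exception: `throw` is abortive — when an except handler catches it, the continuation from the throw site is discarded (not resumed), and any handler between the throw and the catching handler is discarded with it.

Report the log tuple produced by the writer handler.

Working:
put(4) @ H1 ⇒ s:=4
tell(0) @ H0 ⇒ log+=0
H0 returns (174, (0))
H1 returns ((174, (0)), 4)
H2 returns ((174, (0)), 4)
H3 returns ((174, (0)), 4)
= ((174, (0)), 4)

Answer: (0)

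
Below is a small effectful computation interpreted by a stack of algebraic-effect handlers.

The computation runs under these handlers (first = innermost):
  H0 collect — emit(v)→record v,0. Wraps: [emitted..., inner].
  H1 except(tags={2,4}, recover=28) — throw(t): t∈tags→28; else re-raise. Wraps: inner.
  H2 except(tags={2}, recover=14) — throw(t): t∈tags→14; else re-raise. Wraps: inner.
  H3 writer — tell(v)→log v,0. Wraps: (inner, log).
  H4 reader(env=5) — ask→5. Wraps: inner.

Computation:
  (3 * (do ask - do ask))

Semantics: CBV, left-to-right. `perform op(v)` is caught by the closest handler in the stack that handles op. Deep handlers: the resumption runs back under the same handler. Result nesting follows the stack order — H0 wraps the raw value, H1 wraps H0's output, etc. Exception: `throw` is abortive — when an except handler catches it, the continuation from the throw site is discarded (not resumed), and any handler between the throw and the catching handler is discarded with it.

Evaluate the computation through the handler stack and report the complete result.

Evaluation trace:
ask @ H4 ⇒ 5
ask @ H4 ⇒ 5
H0 returns [0]
H1 returns [0]
H2 returns [0]
H3 returns ([0], ())
H4 returns ([0], ())
= ([0], ())

Answer: ([0], ())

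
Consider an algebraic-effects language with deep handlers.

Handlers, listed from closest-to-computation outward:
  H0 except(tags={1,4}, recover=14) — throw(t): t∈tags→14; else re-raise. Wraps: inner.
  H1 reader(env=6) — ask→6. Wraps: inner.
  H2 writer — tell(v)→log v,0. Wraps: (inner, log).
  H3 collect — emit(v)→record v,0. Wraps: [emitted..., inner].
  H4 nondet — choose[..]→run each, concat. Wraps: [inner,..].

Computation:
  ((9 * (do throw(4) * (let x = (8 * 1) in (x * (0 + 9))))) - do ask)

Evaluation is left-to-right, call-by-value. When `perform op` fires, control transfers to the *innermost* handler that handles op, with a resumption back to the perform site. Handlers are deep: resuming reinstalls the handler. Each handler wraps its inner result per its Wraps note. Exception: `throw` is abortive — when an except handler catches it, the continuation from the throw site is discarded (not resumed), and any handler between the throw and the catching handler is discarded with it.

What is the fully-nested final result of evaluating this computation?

Working:
throw(4) @ H0 caught ⇒ 14
H1 returns 14
H2 returns (14, ())
H3 returns [(14, ())]
H4 returns [[(14, ())]]
= [[(14, ())]]

Answer: [[(14, ())]]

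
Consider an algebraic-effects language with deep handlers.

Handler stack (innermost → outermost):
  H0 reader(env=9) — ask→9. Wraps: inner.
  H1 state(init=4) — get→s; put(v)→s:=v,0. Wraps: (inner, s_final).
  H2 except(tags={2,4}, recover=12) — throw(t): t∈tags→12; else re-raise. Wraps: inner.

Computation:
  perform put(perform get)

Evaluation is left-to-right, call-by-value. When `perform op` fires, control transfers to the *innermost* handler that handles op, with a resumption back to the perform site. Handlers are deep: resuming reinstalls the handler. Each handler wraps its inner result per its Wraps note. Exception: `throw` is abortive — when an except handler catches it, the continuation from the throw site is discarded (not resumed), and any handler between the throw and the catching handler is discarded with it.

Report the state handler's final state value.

Answer: 4

Evaluation trace:
get @ H1 ⇒ 4
put(4) @ H1 ⇒ s:=4
H0 returns 0
H1 returns (0, 4)
H2 returns (0, 4)
= (0, 4)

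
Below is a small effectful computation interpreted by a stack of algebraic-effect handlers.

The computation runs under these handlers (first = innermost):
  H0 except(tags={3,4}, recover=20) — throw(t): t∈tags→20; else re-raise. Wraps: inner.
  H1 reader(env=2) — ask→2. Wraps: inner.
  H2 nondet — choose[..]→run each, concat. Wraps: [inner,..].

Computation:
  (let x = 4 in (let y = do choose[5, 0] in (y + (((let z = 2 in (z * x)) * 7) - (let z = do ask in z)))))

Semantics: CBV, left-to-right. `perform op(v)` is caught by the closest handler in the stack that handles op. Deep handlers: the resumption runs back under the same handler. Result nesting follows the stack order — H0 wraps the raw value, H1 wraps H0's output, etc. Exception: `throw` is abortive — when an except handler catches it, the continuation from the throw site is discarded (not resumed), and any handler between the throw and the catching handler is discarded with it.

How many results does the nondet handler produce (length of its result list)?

Evaluation trace:
choose[5, 0] @ H2
  branch[0] choose=5:
    ask @ H1 ⇒ 2
    H0 returns 59
    H1 returns 59
    H2 returns [59]
  branch[1] choose=0:
    ask @ H1 ⇒ 2
    H0 returns 54
    H1 returns 54
    H2 returns [54]
= [59, 54]

Answer: 2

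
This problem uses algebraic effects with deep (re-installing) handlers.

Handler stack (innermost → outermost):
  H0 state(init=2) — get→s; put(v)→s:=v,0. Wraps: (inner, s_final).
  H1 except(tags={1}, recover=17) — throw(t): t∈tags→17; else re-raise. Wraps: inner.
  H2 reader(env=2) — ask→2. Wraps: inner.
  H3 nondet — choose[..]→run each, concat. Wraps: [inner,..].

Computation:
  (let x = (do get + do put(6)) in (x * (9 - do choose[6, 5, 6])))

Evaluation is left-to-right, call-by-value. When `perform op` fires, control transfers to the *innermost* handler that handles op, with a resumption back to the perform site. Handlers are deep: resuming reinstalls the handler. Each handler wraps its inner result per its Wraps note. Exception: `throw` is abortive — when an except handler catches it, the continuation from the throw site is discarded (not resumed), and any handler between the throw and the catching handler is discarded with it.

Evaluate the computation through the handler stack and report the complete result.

Answer: [(6, 6), (8, 6), (6, 6)]

Evaluation trace:
get @ H0 ⇒ 2
put(6) @ H0 ⇒ s:=6
choose[6, 5, 6] @ H3
  branch[0] choose=6:
    H0 returns (6, 6)
    H1 returns (6, 6)
    H2 returns (6, 6)
    H3 returns [(6, 6)]
  branch[1] choose=5:
    H0 returns (8, 6)
    H1 returns (8, 6)
    H2 returns (8, 6)
    H3 returns [(8, 6)]
  branch[2] choose=6:
    H0 returns (6, 6)
    H1 returns (6, 6)
    H2 returns (6, 6)
    H3 returns [(6, 6)]
= [(6, 6), (8, 6), (6, 6)]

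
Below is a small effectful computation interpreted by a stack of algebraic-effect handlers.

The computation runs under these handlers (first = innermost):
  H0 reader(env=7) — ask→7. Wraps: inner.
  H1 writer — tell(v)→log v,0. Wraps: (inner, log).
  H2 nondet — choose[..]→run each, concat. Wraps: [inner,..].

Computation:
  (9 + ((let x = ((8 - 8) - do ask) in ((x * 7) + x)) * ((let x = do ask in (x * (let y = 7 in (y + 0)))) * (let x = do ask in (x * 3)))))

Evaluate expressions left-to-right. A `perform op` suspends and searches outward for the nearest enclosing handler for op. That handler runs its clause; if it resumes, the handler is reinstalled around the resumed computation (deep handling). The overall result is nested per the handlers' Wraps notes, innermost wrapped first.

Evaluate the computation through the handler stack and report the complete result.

Working:
ask @ H0 ⇒ 7
ask @ H0 ⇒ 7
ask @ H0 ⇒ 7
H0 returns -57615
H1 returns (-57615, ())
H2 returns [(-57615, ())]
= [(-57615, ())]

Answer: [(-57615, ())]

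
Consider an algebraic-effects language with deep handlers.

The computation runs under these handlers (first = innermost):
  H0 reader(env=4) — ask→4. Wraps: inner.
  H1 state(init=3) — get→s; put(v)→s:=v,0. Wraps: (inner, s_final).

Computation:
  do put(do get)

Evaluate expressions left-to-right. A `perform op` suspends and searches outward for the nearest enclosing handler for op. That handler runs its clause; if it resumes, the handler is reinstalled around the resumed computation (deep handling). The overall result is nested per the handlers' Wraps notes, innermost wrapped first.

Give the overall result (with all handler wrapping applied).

Answer: (0, 3)

Evaluation trace:
get @ H1 ⇒ 3
put(3) @ H1 ⇒ s:=3
H0 returns 0
H1 returns (0, 3)
= (0, 3)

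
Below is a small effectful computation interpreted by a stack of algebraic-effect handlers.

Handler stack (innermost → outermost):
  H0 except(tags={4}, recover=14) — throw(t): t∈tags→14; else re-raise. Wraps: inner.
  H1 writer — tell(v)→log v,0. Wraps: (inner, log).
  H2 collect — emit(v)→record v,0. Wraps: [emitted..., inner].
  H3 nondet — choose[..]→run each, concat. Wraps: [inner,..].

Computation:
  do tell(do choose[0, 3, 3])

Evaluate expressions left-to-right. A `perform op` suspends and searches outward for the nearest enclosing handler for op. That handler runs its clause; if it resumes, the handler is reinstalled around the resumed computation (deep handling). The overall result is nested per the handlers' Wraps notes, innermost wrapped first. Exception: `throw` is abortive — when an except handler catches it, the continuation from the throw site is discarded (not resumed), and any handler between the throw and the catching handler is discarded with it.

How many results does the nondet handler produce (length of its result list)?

Step-by-step:
choose[0, 3, 3] @ H3
  branch[0] choose=0:
    tell(0) @ H1 ⇒ log+=0
    H0 returns 0
    H1 returns (0, (0))
    H2 returns [(0, (0))]
    H3 returns [[(0, (0))]]
  branch[1] choose=3:
    tell(3) @ H1 ⇒ log+=3
    H0 returns 0
    H1 returns (0, (3))
    H2 returns [(0, (3))]
    H3 returns [[(0, (3))]]
  branch[2] choose=3:
    tell(3) @ H1 ⇒ log+=3
    H0 returns 0
    H1 returns (0, (3))
    H2 returns [(0, (3))]
    H3 returns [[(0, (3))]]
= [[(0, (0))], [(0, (3))], [(0, (3))]]

Answer: 3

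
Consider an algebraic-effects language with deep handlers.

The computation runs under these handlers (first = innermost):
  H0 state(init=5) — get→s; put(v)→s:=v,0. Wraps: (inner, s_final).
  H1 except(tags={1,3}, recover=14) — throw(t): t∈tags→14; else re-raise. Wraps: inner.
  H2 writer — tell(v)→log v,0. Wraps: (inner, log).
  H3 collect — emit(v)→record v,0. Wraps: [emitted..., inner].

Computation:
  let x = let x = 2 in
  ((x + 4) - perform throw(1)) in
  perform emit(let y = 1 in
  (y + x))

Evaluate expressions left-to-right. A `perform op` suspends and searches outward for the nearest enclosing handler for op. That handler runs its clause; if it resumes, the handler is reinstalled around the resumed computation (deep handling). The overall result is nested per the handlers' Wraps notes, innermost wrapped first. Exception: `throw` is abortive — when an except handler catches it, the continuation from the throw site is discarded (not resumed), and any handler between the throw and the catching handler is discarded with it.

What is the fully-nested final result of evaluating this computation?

Working:
throw(1) @ H1 caught ⇒ 14
H2 returns (14, ())
H3 returns [(14, ())]
= [(14, ())]

Answer: [(14, ())]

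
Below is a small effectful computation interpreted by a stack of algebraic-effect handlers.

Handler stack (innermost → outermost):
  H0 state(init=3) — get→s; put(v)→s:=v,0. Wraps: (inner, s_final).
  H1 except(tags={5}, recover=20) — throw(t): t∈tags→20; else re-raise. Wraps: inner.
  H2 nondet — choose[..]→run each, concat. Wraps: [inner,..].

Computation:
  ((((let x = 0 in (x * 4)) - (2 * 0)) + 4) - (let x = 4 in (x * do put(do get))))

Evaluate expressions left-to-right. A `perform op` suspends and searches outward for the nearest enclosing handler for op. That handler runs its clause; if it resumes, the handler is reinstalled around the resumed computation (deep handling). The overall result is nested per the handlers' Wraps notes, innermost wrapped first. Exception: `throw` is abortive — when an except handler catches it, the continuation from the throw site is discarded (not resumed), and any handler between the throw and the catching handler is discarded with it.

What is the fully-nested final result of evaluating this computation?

Answer: [(4, 3)]

Working:
get @ H0 ⇒ 3
put(3) @ H0 ⇒ s:=3
H0 returns (4, 3)
H1 returns (4, 3)
H2 returns [(4, 3)]
= [(4, 3)]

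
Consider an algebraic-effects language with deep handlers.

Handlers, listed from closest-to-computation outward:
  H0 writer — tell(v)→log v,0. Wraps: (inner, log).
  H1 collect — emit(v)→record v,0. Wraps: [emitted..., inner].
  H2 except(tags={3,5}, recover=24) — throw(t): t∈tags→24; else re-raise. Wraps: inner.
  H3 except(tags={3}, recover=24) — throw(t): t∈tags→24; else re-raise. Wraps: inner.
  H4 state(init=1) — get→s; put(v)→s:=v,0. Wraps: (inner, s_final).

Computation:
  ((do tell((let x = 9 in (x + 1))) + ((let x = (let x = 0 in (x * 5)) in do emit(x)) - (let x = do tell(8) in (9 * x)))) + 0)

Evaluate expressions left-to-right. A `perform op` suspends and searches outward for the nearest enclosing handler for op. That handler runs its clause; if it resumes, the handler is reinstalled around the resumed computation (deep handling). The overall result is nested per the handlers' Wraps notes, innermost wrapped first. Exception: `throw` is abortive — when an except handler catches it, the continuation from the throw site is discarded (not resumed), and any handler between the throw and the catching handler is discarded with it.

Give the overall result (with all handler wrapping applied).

Evaluation trace:
tell(10) @ H0 ⇒ log+=10
emit(0) @ H1 ⇒ out+=0
tell(8) @ H0 ⇒ log+=8
H0 returns (0, (10, 8))
H1 returns [0, (0, (10, 8))]
H2 returns [0, (0, (10, 8))]
H3 returns [0, (0, (10, 8))]
H4 returns ([0, (0, (10, 8))], 1)
= ([0, (0, (10, 8))], 1)

Answer: ([0, (0, (10, 8))], 1)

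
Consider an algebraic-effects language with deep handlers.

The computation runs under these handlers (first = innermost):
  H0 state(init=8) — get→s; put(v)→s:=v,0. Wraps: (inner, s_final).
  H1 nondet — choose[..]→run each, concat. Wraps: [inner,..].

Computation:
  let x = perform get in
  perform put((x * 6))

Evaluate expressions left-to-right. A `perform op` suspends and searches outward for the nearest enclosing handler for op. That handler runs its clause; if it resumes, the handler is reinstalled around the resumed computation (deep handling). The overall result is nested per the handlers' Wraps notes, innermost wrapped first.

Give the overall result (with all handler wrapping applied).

Working:
get @ H0 ⇒ 8
put(48) @ H0 ⇒ s:=48
H0 returns (0, 48)
H1 returns [(0, 48)]
= [(0, 48)]

Answer: [(0, 48)]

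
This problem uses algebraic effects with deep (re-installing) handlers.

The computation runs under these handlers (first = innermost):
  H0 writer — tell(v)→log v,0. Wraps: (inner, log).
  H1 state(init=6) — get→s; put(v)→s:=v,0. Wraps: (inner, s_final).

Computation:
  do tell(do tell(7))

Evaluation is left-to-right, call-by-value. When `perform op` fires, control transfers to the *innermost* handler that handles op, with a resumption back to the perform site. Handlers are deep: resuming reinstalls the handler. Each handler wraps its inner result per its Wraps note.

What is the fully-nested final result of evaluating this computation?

Answer: ((0, (7, 0)), 6)

Working:
tell(7) @ H0 ⇒ log+=7
tell(0) @ H0 ⇒ log+=0
H0 returns (0, (7, 0))
H1 returns ((0, (7, 0)), 6)
= ((0, (7, 0)), 6)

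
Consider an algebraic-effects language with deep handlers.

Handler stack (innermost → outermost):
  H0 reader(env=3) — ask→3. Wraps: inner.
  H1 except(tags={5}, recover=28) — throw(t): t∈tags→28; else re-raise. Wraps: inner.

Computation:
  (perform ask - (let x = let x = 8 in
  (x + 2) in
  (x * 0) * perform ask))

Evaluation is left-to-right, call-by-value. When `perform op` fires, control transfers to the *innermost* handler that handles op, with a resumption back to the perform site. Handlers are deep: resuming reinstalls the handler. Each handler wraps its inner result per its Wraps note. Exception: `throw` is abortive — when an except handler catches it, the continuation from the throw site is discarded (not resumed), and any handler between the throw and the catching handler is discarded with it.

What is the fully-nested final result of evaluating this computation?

Answer: 3

Evaluation trace:
ask @ H0 ⇒ 3
ask @ H0 ⇒ 3
H0 returns 3
H1 returns 3
= 3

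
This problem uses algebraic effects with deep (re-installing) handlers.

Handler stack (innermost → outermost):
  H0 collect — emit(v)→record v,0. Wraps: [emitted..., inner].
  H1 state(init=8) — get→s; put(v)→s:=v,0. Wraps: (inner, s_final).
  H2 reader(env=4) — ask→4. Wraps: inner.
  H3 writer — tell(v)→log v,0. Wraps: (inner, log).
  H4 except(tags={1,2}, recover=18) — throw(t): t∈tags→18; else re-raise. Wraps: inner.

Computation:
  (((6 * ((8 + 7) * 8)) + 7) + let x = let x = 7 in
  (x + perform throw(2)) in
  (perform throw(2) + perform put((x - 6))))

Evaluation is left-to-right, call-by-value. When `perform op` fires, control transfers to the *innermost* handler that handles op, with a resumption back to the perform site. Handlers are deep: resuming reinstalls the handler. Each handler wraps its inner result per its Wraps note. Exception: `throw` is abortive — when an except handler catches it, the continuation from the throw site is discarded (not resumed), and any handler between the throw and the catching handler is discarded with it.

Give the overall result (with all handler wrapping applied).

Step-by-step:
throw(2) @ H4 caught ⇒ 18
= 18

Answer: 18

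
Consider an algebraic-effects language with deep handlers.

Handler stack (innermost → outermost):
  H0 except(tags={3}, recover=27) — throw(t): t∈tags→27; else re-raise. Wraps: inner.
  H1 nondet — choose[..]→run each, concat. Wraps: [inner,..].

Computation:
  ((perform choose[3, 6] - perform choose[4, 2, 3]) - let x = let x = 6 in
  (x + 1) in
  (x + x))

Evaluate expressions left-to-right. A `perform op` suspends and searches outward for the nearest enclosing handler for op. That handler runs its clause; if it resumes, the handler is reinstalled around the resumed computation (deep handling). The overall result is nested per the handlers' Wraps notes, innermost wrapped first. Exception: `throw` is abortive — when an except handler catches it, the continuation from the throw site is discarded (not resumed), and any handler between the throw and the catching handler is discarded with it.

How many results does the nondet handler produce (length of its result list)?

Evaluation trace:
choose[3, 6] @ H1
  branch[0] choose=3:
    choose[4, 2, 3] @ H1
      branch[0] choose=4:
        H0 returns -15
        H1 returns [-15]
      branch[1] choose=2:
        H0 returns -13
        H1 returns [-13]
      branch[2] choose=3:
        H0 returns -14
        H1 returns [-14]
  branch[1] choose=6:
    choose[4, 2, 3] @ H1
      branch[0] choose=4:
        H0 returns -12
        H1 returns [-12]
      branch[1] choose=2:
        H0 returns -10
        H1 returns [-10]
      branch[2] choose=3:
        H0 returns -11
        H1 returns [-11]
= [-15, -13, -14, -12, -10, -11]

Answer: 6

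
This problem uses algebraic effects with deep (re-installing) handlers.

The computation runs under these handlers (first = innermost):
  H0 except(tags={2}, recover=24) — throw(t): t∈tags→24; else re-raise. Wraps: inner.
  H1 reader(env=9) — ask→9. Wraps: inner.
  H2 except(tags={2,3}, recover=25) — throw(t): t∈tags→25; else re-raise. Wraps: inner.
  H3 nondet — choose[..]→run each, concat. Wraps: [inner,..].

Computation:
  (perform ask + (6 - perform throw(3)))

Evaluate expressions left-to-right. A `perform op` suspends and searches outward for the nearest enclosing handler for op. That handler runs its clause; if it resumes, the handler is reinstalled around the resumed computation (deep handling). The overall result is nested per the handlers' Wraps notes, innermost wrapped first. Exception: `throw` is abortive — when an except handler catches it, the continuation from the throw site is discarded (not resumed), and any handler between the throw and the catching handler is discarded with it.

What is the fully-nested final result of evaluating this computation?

Answer: [25]

Evaluation trace:
ask @ H1 ⇒ 9
throw(3) @ H0 re-raised
throw(3) @ H2 caught ⇒ 25
H3 returns [25]
= [25]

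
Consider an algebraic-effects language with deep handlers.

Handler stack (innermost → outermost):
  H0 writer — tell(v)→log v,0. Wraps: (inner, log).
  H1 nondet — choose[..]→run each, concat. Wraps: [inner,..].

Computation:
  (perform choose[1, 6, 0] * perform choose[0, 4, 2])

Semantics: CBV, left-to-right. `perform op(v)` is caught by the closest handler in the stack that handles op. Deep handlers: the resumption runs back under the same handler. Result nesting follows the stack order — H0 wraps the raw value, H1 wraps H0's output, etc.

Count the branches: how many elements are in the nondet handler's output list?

Evaluation trace:
choose[1, 6, 0] @ H1
  branch[0] choose=1:
    choose[0, 4, 2] @ H1
      branch[0] choose=0:
        H0 returns (0, ())
        H1 returns [(0, ())]
      branch[1] choose=4:
        H0 returns (4, ())
        H1 returns [(4, ())]
      branch[2] choose=2:
        H0 returns (2, ())
        H1 returns [(2, ())]
  branch[1] choose=6:
    choose[0, 4, 2] @ H1
      branch[0] choose=0:
        H0 returns (0, ())
        H1 returns [(0, ())]
      branch[1] choose=4:
        H0 returns (24, ())
        H1 returns [(24, ())]
      branch[2] choose=2:
        H0 returns (12, ())
        H1 returns [(12, ())]
  branch[2] choose=0:
    choose[0, 4, 2] @ H1
      branch[0] choose=0:
        H0 returns (0, ())
        H1 returns [(0, ())]
      branch[1] choose=4:
        H0 returns (0, ())
        H1 returns [(0, ())]
      branch[2] choose=2:
        H0 returns (0, ())
        H1 returns [(0, ())]
= [(0, ()), (4, ()), (2, ()), (0, ()), (24, ()), (12, ()), (0, ()), (0, ()), (0, ())]

Answer: 9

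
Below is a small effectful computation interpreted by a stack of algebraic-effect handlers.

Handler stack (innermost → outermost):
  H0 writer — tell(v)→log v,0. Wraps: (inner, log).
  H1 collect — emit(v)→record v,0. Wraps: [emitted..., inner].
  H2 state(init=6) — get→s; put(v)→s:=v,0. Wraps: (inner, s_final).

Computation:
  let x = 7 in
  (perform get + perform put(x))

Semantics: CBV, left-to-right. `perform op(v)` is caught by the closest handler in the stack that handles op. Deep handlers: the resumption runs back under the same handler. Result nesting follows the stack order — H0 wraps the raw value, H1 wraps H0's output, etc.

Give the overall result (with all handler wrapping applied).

Answer: ([(6, ())], 7)

Evaluation trace:
get @ H2 ⇒ 6
put(7) @ H2 ⇒ s:=7
H0 returns (6, ())
H1 returns [(6, ())]
H2 returns ([(6, ())], 7)
= ([(6, ())], 7)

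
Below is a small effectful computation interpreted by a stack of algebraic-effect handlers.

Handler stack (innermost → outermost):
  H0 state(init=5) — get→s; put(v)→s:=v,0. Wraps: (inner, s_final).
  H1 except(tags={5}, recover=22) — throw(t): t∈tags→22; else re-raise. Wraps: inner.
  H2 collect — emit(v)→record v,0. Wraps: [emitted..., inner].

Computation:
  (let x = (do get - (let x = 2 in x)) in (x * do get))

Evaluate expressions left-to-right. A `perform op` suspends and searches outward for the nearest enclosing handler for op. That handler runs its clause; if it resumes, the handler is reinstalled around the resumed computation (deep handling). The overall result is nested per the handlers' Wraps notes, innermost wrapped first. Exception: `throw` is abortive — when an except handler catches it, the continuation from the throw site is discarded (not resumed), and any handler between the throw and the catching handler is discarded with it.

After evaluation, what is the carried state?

Evaluation trace:
get @ H0 ⇒ 5
get @ H0 ⇒ 5
H0 returns (15, 5)
H1 returns (15, 5)
H2 returns [(15, 5)]
= [(15, 5)]

Answer: 5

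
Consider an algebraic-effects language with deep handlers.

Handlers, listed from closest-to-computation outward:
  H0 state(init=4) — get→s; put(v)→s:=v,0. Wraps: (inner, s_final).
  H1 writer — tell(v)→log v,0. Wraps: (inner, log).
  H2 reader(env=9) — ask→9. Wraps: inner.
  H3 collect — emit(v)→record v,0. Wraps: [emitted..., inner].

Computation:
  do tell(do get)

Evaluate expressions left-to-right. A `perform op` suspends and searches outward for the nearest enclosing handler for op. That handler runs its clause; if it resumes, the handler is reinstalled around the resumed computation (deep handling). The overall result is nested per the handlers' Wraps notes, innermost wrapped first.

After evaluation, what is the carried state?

Working:
get @ H0 ⇒ 4
tell(4) @ H1 ⇒ log+=4
H0 returns (0, 4)
H1 returns ((0, 4), (4))
H2 returns ((0, 4), (4))
H3 returns [((0, 4), (4))]
= [((0, 4), (4))]

Answer: 4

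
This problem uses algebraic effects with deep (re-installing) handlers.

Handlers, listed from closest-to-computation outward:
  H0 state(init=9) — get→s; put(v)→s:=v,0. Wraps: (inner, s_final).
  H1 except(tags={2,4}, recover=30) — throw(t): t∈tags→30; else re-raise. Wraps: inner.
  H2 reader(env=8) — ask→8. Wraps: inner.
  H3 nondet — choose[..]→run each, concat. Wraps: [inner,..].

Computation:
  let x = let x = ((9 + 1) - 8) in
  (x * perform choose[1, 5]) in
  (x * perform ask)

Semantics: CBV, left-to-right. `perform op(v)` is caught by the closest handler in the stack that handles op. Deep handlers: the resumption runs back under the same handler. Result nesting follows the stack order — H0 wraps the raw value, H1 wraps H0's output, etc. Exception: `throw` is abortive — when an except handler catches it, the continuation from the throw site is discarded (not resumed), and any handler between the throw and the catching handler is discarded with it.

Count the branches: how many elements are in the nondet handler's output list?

Answer: 2

Evaluation trace:
choose[1, 5] @ H3
  branch[0] choose=1:
    ask @ H2 ⇒ 8
    H0 returns (16, 9)
    H1 returns (16, 9)
    H2 returns (16, 9)
    H3 returns [(16, 9)]
  branch[1] choose=5:
    ask @ H2 ⇒ 8
    H0 returns (80, 9)
    H1 returns (80, 9)
    H2 returns (80, 9)
    H3 returns [(80, 9)]
= [(16, 9), (80, 9)]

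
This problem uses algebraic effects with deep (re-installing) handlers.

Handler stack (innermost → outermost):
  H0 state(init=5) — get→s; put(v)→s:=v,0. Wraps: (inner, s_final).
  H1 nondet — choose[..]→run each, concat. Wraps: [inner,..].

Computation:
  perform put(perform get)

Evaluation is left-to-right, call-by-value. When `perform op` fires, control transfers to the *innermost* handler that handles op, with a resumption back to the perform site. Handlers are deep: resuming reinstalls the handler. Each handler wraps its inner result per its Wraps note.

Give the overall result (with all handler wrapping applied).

Answer: [(0, 5)]

Working:
get @ H0 ⇒ 5
put(5) @ H0 ⇒ s:=5
H0 returns (0, 5)
H1 returns [(0, 5)]
= [(0, 5)]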